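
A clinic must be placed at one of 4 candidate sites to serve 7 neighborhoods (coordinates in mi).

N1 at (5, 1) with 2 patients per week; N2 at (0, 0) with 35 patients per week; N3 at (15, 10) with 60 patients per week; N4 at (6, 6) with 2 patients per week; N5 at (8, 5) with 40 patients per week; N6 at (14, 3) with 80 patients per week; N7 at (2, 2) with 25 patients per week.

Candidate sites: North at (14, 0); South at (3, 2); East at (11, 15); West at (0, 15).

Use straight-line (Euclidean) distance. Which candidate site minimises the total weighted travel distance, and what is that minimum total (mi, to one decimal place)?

Total weighted distance at each candidate:
  North (14, 0): total = 1987.7
  South (3, 2): total = 2147.9
  East (11, 15): total = 2888.7
  West (0, 15): total = 3841.2
Minimum is at North with total 1987.7 mi.

North, total 1987.7 mi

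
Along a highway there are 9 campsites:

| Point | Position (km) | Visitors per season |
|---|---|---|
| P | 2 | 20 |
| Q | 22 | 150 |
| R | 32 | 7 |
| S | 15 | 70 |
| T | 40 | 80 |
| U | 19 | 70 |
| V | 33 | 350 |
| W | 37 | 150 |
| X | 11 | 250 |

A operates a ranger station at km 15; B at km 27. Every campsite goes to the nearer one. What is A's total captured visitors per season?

The indifferent point is the midpoint (15+27)/2 = 21; campsites left of it (closer to A at 15) go to A, those right go to B.
  P at 2 (w=20) → A
  X at 11 (w=250) → A
  S at 15 (w=70) → A
  U at 19 (w=70) → A
  Q at 22 (w=150) → B
  R at 32 (w=7) → B
  V at 33 (w=350) → B
  W at 37 (w=150) → B
  T at 40 (w=80) → B
A captures 410; B captures 737.

410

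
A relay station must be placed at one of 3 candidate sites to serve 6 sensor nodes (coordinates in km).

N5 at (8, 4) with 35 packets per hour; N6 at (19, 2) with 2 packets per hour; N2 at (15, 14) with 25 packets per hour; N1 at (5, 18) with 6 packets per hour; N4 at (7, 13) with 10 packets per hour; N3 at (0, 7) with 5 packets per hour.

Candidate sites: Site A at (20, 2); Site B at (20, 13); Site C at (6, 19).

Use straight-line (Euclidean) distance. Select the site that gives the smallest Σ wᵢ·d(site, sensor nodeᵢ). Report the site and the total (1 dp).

Site C, total 966.2 km

Total weighted distance at each candidate:
  Site A (20, 2): total = 1157.8
  Site B (20, 13): total = 1003.8
  Site C (6, 19): total = 966.2
Minimum is at Site C with total 966.2 km.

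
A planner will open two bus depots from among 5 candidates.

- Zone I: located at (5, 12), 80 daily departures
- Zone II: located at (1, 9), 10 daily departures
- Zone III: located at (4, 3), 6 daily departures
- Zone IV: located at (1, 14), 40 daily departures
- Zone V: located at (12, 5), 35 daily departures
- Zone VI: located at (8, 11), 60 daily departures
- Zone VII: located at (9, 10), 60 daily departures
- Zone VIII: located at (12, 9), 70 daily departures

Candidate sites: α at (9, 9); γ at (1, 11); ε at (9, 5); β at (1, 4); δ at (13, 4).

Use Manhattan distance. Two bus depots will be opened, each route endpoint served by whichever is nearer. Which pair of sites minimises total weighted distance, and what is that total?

{α, γ}, total 1301

Evaluate every pair (each demand assigned to the nearer of the two):
  {α, γ}: total = 1301
  {α, β}: total = 1729
  {α, δ}: total = 1740
  {α, ε}: total = 1757
  {γ, ε}: total = 1897
  {γ, δ}: total = 2050
  {ε, β}: total = 2669
  {γ, β}: total = 2854
  {ε, δ}: total = 2932
  {β, δ}: total = 3244
Best pair: {α, γ} with total 1301.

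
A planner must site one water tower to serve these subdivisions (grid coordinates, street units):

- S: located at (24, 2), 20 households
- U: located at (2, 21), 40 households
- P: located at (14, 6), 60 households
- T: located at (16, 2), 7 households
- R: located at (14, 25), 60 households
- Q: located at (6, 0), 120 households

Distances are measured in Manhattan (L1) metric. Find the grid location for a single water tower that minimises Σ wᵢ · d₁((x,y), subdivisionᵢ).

(6, 6)

Manhattan distance separates: Σwᵢ(|x−xᵢ|+|y−yᵢ|) = Σwᵢ|x−xᵢ| + Σwᵢ|y−yᵢ|, so x and y are optimised independently as 1-D weighted medians.
Total weight W = 307; half = 153.5.
x-coordinate, sorted with cumulative weight:
  x=2 (U, w=40) cum 40
  x=6 (Q, w=120) cum 160  ← median
  x=14 (P, w=60) cum 220
  x=14 (R, w=60) cum 280
  x=16 (T, w=7) cum 287
  x=24 (S, w=20) cum 307
⇒ x* = 6
y-coordinate, sorted with cumulative weight:
  y=0 (Q, w=120) cum 120
  y=2 (S, w=20) cum 140
  y=2 (T, w=7) cum 147
  y=6 (P, w=60) cum 207  ← median
  y=21 (U, w=40) cum 247
  y=25 (R, w=60) cum 307
⇒ y* = 6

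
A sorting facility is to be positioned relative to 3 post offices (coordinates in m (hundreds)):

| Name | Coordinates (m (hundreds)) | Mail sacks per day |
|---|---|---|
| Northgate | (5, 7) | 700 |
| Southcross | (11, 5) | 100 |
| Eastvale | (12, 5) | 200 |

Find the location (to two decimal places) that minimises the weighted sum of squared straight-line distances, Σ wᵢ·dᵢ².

The minimiser of Σwᵢ‖p−pᵢ‖² is the weighted centroid p* = (Σwᵢpᵢ)/(Σwᵢ).
Σwᵢ = 1000.
Σwᵢxᵢ = 700·5 + 100·11 + 200·12 = 7000.
Σwᵢyᵢ = 700·7 + 100·5 + 200·5 = 6400.
x* = 7000/1000 = 7.00, y* = 6400/1000 = 6.40.

(7.00, 6.40)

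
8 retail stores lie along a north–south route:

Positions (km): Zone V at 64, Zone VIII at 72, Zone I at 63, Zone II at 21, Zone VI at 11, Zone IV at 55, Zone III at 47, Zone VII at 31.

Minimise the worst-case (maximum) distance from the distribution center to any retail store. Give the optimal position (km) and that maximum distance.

location 41.5, max distance 30.5

The 1-center on a line is the midpoint of the two extreme points: leftmost at 11, rightmost at 72.
Optimal location = (11 + 72)/2 = 41.5; maximum distance = (72 − 11)/2 = 30.5.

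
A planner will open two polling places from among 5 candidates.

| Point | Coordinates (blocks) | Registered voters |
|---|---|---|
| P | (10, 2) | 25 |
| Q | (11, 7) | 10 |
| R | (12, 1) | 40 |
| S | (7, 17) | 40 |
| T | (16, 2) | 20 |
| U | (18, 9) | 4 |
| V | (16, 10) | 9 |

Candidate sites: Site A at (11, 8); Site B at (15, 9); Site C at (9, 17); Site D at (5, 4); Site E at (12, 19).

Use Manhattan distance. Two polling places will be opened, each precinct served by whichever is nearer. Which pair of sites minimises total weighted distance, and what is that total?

Evaluate every pair (each demand assigned to the nearer of the two):
  {Site A, Site C}: total = 900
  {Site B, Site C}: total = 1070
  {Site A, Site E}: total = 1100
  {Site C, Site D}: total = 1199
  {Site A, Site B}: total = 1215
  {Site B, Site E}: total = 1270
  {Site A, Site D}: total = 1340
  {Site D, Site E}: total = 1386
  {Site B, Site D}: total = 1425
  {Site C, Site E}: total = 1921
Best pair: {Site A, Site C} with total 900.

{Site A, Site C}, total 900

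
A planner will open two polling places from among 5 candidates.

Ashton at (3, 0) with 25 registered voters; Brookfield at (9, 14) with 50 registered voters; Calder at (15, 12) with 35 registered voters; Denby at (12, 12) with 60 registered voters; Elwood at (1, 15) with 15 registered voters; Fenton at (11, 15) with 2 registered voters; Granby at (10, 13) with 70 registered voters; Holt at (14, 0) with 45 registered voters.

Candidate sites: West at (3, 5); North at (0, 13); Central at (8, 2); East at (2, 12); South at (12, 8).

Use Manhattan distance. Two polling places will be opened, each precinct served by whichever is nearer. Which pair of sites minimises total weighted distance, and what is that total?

{West, South}, total 2196

Evaluate every pair (each demand assigned to the nearer of the two):
  {West, South}: total = 2196
  {Central, South}: total = 2246
  {East, South}: total = 2276
  {North, South}: total = 2336
  {Central, East}: total = 2754
  {West, East}: total = 3064
  {North, Central}: total = 3146
  {West, North}: total = 3456
  {North, East}: total = 3609
  {West, Central}: total = 3692
Best pair: {West, South} with total 2196.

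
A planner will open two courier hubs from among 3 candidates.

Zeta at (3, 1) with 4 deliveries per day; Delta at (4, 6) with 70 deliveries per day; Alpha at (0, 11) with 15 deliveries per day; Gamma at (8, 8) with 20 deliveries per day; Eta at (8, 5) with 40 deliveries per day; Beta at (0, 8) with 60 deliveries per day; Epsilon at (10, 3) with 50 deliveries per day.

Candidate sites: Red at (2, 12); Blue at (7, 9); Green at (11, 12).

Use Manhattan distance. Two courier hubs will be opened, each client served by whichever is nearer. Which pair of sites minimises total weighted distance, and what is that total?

Evaluate every pair (each demand assigned to the nearer of the two):
  {Red, Blue}: total = 1563
  {Blue, Green}: total = 1773
  {Red, Green}: total = 2053
Best pair: {Red, Blue} with total 1563.

{Red, Blue}, total 1563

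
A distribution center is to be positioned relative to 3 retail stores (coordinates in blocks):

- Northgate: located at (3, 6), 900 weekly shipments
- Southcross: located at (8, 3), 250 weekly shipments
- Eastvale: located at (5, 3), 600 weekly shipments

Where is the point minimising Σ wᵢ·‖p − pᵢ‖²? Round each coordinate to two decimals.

(4.40, 4.54)

The minimiser of Σwᵢ‖p−pᵢ‖² is the weighted centroid p* = (Σwᵢpᵢ)/(Σwᵢ).
Σwᵢ = 1750.
Σwᵢxᵢ = 900·3 + 250·8 + 600·5 = 7700.
Σwᵢyᵢ = 900·6 + 250·3 + 600·3 = 7950.
x* = 7700/1750 = 4.40, y* = 7950/1750 = 4.54.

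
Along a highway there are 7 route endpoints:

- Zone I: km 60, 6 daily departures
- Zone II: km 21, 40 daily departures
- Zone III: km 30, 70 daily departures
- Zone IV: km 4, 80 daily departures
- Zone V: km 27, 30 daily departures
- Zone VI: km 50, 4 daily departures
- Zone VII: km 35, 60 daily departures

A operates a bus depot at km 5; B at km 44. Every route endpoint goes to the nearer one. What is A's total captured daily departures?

The indifferent point is the midpoint (5+44)/2 = 24.5; route endpoints left of it (closer to A at 5) go to A, those right go to B.
  Zone IV at 4 (w=80) → A
  Zone II at 21 (w=40) → A
  Zone V at 27 (w=30) → B
  Zone III at 30 (w=70) → B
  Zone VII at 35 (w=60) → B
  Zone VI at 50 (w=4) → B
  Zone I at 60 (w=6) → B
A captures 120; B captures 170.

120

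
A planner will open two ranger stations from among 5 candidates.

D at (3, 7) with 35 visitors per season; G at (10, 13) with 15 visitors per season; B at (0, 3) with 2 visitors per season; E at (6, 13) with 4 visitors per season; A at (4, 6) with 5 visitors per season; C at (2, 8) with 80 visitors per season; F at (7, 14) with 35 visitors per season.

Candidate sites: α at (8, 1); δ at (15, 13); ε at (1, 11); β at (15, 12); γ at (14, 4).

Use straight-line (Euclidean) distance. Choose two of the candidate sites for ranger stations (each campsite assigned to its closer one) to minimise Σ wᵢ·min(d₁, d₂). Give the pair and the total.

Evaluate every pair (each demand assigned to the nearer of the two):
  {δ, ε}: total = 786.1
  {ε, β}: total = 787.6
  {α, ε}: total = 849.4
  {ε, γ}: total = 849.4
  {α, δ}: total = 1452.6
  {α, β}: total = 1460.8
  {α, γ}: total = 1682.6
  {δ, γ}: total = 1883.2
  {β, γ}: total = 1891.4
  {δ, β}: total = 2033.9
Best pair: {δ, ε} with total 786.1.

{δ, ε}, total 786.1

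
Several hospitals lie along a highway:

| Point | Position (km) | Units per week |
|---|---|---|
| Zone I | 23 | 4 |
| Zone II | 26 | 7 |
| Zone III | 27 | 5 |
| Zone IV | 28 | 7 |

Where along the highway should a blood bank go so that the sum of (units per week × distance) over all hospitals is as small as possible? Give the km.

For a sum of weighted absolute distances on a line, the optimum is the weighted median (not the mean). Total weight W = 23; half-weight = 11.5.
Sort by position and accumulate weight:
  km 23 (Zone I, w=4) → cum 4
  km 26 (Zone II, w=7) → cum 11
  km 27 (Zone III, w=5) → cum 16  ≥ 11.5 → median here
  km 28 (Zone IV, w=7) → cum 23
Optimal location: km 27.

x = 27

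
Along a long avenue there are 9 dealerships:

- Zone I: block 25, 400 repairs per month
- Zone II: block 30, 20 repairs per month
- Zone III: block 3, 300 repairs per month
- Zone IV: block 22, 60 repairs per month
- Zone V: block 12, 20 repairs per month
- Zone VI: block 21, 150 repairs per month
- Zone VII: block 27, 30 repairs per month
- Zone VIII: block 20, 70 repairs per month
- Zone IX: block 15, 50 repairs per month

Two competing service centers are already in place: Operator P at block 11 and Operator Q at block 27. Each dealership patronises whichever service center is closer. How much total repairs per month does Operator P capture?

370

The indifferent point is the midpoint (11+27)/2 = 19; dealerships left of it (closer to Operator P at 11) go to Operator P, those right go to Operator Q.
  Zone III at 3 (w=300) → Operator P
  Zone V at 12 (w=20) → Operator P
  Zone IX at 15 (w=50) → Operator P
  Zone VIII at 20 (w=70) → Operator Q
  Zone VI at 21 (w=150) → Operator Q
  Zone IV at 22 (w=60) → Operator Q
  Zone I at 25 (w=400) → Operator Q
  Zone VII at 27 (w=30) → Operator Q
  Zone II at 30 (w=20) → Operator Q
Operator P captures 370; Operator Q captures 730.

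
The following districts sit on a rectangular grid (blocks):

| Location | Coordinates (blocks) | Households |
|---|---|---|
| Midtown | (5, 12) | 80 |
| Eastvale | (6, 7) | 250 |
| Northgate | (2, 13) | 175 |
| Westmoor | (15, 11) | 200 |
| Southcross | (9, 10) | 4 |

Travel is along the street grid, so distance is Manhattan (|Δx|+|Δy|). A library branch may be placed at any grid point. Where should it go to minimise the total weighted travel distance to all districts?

(6, 11)

Manhattan distance separates: Σwᵢ(|x−xᵢ|+|y−yᵢ|) = Σwᵢ|x−xᵢ| + Σwᵢ|y−yᵢ|, so x and y are optimised independently as 1-D weighted medians.
Total weight W = 709; half = 354.5.
x-coordinate, sorted with cumulative weight:
  x=2 (Northgate, w=175) cum 175
  x=5 (Midtown, w=80) cum 255
  x=6 (Eastvale, w=250) cum 505  ← median
  x=9 (Southcross, w=4) cum 509
  x=15 (Westmoor, w=200) cum 709
⇒ x* = 6
y-coordinate, sorted with cumulative weight:
  y=7 (Eastvale, w=250) cum 250
  y=10 (Southcross, w=4) cum 254
  y=11 (Westmoor, w=200) cum 454  ← median
  y=12 (Midtown, w=80) cum 534
  y=13 (Northgate, w=175) cum 709
⇒ y* = 11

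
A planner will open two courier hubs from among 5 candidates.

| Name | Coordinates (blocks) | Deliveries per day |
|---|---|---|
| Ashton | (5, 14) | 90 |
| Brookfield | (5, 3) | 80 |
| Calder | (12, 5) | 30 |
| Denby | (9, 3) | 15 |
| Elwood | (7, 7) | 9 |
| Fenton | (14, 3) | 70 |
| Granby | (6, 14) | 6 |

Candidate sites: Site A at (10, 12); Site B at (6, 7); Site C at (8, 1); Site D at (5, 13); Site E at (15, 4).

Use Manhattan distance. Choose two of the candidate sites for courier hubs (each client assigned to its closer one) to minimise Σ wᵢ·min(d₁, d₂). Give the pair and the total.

Evaluate every pair (each demand assigned to the nearer of the two):
  {Site D, Site E}: total = 1339
  {Site C, Site D}: total = 1410
  {Site B, Site E}: total = 1536
  {Site B, Site D}: total = 1696
  {Site A, Site C}: total = 1974
  {Site A, Site E}: total = 1983
  {Site B, Site C}: total = 2016
  {Site A, Site B}: total = 2260
  {Site C, Site E}: total = 2298
  {Site A, Site D}: total = 2304
Best pair: {Site D, Site E} with total 1339.

{Site D, Site E}, total 1339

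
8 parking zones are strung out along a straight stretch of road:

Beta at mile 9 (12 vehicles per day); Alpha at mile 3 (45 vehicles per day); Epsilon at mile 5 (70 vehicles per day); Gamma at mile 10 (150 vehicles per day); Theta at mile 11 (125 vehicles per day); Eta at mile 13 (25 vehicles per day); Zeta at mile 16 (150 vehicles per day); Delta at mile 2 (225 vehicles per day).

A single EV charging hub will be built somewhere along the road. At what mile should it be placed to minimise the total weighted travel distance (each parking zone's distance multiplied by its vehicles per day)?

x = 10

For a sum of weighted absolute distances on a line, the optimum is the weighted median (not the mean). Total weight W = 802; half-weight = 401.
Sort by position and accumulate weight:
  mile 2 (Delta, w=225) → cum 225
  mile 3 (Alpha, w=45) → cum 270
  mile 5 (Epsilon, w=70) → cum 340
  mile 9 (Beta, w=12) → cum 352
  mile 10 (Gamma, w=150) → cum 502  ≥ 401 → median here
  mile 11 (Theta, w=125) → cum 627
  mile 13 (Eta, w=25) → cum 652
  mile 16 (Zeta, w=150) → cum 802
Optimal location: mile 10.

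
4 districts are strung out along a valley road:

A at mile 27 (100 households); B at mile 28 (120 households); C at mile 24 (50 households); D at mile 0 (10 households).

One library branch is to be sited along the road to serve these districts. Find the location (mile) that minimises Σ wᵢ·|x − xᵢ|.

x = 27

For a sum of weighted absolute distances on a line, the optimum is the weighted median (not the mean). Total weight W = 280; half-weight = 140.
Sort by position and accumulate weight:
  mile 0 (D, w=10) → cum 10
  mile 24 (C, w=50) → cum 60
  mile 27 (A, w=100) → cum 160  ≥ 140 → median here
  mile 28 (B, w=120) → cum 280
Optimal location: mile 27.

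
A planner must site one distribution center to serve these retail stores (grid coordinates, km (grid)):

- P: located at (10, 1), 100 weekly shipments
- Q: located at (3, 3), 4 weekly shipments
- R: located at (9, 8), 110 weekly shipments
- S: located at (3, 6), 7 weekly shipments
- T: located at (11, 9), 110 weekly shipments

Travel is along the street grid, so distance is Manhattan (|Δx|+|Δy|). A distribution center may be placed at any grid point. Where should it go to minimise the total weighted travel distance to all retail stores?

(10, 8)

Manhattan distance separates: Σwᵢ(|x−xᵢ|+|y−yᵢ|) = Σwᵢ|x−xᵢ| + Σwᵢ|y−yᵢ|, so x and y are optimised independently as 1-D weighted medians.
Total weight W = 331; half = 165.5.
x-coordinate, sorted with cumulative weight:
  x=3 (Q, w=4) cum 4
  x=3 (S, w=7) cum 11
  x=9 (R, w=110) cum 121
  x=10 (P, w=100) cum 221  ← median
  x=11 (T, w=110) cum 331
⇒ x* = 10
y-coordinate, sorted with cumulative weight:
  y=1 (P, w=100) cum 100
  y=3 (Q, w=4) cum 104
  y=6 (S, w=7) cum 111
  y=8 (R, w=110) cum 221  ← median
  y=9 (T, w=110) cum 331
⇒ y* = 8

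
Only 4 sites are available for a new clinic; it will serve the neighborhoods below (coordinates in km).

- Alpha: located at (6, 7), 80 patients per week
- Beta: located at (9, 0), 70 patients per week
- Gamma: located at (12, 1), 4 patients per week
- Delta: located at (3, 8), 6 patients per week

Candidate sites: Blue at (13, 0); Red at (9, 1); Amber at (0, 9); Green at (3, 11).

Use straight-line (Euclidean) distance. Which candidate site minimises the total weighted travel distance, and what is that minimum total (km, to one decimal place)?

Total weighted distance at each candidate:
  Blue (13, 0): total = 1154.5
  Red (9, 1): total = 674.0
  Amber (0, 9): total = 1473.6
  Green (3, 11): total = 1348.9
Minimum is at Red with total 674.0 km.

Red, total 674.0 km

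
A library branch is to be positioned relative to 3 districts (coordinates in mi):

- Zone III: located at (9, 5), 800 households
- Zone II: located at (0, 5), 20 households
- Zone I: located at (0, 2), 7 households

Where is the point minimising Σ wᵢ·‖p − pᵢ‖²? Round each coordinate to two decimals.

The minimiser of Σwᵢ‖p−pᵢ‖² is the weighted centroid p* = (Σwᵢpᵢ)/(Σwᵢ).
Σwᵢ = 827.
Σwᵢxᵢ = 800·9 + 20·0 + 7·0 = 7200.
Σwᵢyᵢ = 800·5 + 20·5 + 7·2 = 4114.
x* = 7200/827 = 8.71, y* = 4114/827 = 4.97.

(8.71, 4.97)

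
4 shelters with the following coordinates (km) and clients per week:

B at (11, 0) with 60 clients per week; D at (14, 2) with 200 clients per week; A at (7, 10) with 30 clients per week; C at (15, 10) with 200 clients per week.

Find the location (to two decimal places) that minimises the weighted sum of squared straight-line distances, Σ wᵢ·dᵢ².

The minimiser of Σwᵢ‖p−pᵢ‖² is the weighted centroid p* = (Σwᵢpᵢ)/(Σwᵢ).
Σwᵢ = 490.
Σwᵢxᵢ = 60·11 + 200·14 + 30·7 + 200·15 = 6670.
Σwᵢyᵢ = 60·0 + 200·2 + 30·10 + 200·10 = 2700.
x* = 6670/490 = 13.61, y* = 2700/490 = 5.51.

(13.61, 5.51)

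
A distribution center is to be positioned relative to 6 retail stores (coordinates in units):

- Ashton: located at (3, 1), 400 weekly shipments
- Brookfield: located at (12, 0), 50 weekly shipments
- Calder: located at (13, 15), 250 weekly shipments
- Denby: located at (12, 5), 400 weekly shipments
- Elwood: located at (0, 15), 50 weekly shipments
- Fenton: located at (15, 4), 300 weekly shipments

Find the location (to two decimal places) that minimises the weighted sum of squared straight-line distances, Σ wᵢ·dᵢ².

(9.90, 5.59)

The minimiser of Σwᵢ‖p−pᵢ‖² is the weighted centroid p* = (Σwᵢpᵢ)/(Σwᵢ).
Σwᵢ = 1450.
Σwᵢxᵢ = 400·3 + 50·12 + 250·13 + 400·12 + 50·0 + 300·15 = 14350.
Σwᵢyᵢ = 400·1 + 50·0 + 250·15 + 400·5 + 50·15 + 300·4 = 8100.
x* = 14350/1450 = 9.90, y* = 8100/1450 = 5.59.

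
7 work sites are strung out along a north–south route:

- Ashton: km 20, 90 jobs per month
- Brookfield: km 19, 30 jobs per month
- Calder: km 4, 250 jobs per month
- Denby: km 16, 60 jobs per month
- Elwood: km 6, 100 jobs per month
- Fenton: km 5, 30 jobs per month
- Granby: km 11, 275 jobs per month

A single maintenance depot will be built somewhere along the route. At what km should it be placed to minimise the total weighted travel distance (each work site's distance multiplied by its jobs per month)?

x = 11

For a sum of weighted absolute distances on a line, the optimum is the weighted median (not the mean). Total weight W = 835; half-weight = 417.5.
Sort by position and accumulate weight:
  km 4 (Calder, w=250) → cum 250
  km 5 (Fenton, w=30) → cum 280
  km 6 (Elwood, w=100) → cum 380
  km 11 (Granby, w=275) → cum 655  ≥ 417.5 → median here
  km 16 (Denby, w=60) → cum 715
  km 19 (Brookfield, w=30) → cum 745
  km 20 (Ashton, w=90) → cum 835
Optimal location: km 11.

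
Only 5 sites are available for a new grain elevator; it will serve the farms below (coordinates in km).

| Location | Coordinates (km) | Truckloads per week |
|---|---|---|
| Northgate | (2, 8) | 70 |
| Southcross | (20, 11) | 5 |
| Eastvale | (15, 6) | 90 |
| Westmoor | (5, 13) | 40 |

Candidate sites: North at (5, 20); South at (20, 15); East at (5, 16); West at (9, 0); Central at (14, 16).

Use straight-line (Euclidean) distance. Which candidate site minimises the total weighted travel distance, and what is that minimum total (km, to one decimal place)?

East, total 2069.9 km

Total weighted distance at each candidate:
  North (5, 20): total = 2781.7
  South (20, 15): total = 2903.8
  East (5, 16): total = 2069.9
  West (9, 0): total = 2129.6
  Central (14, 16): total = 2332.6
Minimum is at East with total 2069.9 km.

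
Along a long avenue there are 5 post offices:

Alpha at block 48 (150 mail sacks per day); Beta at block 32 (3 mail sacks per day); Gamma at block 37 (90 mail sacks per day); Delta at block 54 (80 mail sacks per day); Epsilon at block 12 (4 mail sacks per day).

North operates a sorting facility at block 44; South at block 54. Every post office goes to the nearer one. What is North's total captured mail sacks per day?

The indifferent point is the midpoint (44+54)/2 = 49; post offices left of it (closer to North at 44) go to North, those right go to South.
  Epsilon at 12 (w=4) → North
  Beta at 32 (w=3) → North
  Gamma at 37 (w=90) → North
  Alpha at 48 (w=150) → North
  Delta at 54 (w=80) → South
North captures 247; South captures 80.

247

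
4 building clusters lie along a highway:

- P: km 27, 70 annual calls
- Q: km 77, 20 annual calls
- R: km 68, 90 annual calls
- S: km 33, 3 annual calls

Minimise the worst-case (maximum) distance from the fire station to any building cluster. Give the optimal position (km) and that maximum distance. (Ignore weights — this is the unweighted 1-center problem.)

location 52, max distance 25

The 1-center on a line is the midpoint of the two extreme points: leftmost at 27, rightmost at 77.
Optimal location = (27 + 77)/2 = 52; maximum distance = (77 − 27)/2 = 25.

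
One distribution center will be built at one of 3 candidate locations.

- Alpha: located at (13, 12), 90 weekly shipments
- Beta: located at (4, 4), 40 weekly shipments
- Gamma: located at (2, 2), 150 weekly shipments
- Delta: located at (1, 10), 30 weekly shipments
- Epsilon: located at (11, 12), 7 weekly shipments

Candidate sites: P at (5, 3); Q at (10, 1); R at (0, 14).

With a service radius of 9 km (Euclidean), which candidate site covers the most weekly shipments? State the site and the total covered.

P, covering 220

Coverage radius r = 9 km; a point is covered iff (Δx)²+(Δy)² ≤ 9² = 81.
  P (5, 3): covers {Beta, Gamma, Delta} → 220
  Q (10, 1): covers {Beta, Gamma} → 190
  R (0, 14): covers {Delta} → 30
Maximum coverage at P: 220 weekly shipments.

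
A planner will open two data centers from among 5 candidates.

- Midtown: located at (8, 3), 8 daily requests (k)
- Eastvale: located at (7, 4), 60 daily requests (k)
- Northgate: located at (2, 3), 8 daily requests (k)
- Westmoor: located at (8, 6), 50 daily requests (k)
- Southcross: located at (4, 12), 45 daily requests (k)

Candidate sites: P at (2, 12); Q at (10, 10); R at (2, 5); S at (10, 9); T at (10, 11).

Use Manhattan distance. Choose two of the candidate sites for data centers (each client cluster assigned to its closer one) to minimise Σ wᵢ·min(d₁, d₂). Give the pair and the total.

Evaluate every pair (each demand assigned to the nearer of the two):
  {P, R}: total = 880
  {P, S}: total = 956
  {P, Q}: total = 1074
  {R, S}: total = 1095
  {Q, R}: total = 1100
  {R, T}: total = 1105
  {P, T}: total = 1192
  {S, T}: total = 1221
  {Q, S}: total = 1266
  {Q, T}: total = 1347
Best pair: {P, R} with total 880.

{P, R}, total 880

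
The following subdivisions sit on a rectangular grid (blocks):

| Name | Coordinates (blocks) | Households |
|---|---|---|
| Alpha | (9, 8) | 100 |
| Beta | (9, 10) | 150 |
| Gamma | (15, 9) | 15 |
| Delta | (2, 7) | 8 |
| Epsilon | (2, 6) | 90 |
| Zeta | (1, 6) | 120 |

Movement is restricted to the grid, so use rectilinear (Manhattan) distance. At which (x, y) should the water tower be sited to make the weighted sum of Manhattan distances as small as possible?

Manhattan distance separates: Σwᵢ(|x−xᵢ|+|y−yᵢ|) = Σwᵢ|x−xᵢ| + Σwᵢ|y−yᵢ|, so x and y are optimised independently as 1-D weighted medians.
Total weight W = 483; half = 241.5.
x-coordinate, sorted with cumulative weight:
  x=1 (Zeta, w=120) cum 120
  x=2 (Delta, w=8) cum 128
  x=2 (Epsilon, w=90) cum 218
  x=9 (Alpha, w=100) cum 318  ← median
  x=9 (Beta, w=150) cum 468
  x=15 (Gamma, w=15) cum 483
⇒ x* = 9
y-coordinate, sorted with cumulative weight:
  y=6 (Epsilon, w=90) cum 90
  y=6 (Zeta, w=120) cum 210
  y=7 (Delta, w=8) cum 218
  y=8 (Alpha, w=100) cum 318  ← median
  y=9 (Gamma, w=15) cum 333
  y=10 (Beta, w=150) cum 483
⇒ y* = 8

(9, 8)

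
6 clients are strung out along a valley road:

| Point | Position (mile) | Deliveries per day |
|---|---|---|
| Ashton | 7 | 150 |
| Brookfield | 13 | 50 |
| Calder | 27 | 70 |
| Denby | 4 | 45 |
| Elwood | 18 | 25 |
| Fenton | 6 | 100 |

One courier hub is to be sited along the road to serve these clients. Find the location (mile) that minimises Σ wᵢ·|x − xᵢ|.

For a sum of weighted absolute distances on a line, the optimum is the weighted median (not the mean). Total weight W = 440; half-weight = 220.
Sort by position and accumulate weight:
  mile 4 (Denby, w=45) → cum 45
  mile 6 (Fenton, w=100) → cum 145
  mile 7 (Ashton, w=150) → cum 295  ≥ 220 → median here
  mile 13 (Brookfield, w=50) → cum 345
  mile 18 (Elwood, w=25) → cum 370
  mile 27 (Calder, w=70) → cum 440
Optimal location: mile 7.

x = 7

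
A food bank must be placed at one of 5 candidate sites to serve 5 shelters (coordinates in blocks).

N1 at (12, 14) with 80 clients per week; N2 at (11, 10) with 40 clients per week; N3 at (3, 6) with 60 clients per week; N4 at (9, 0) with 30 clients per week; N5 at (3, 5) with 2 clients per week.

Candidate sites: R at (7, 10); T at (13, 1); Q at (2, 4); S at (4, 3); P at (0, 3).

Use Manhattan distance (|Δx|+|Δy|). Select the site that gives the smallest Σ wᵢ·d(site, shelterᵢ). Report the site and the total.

Total weighted distance at each candidate:
  R (7, 10): total = 1738
  T (13, 1): total = 2638
  Q (2, 4): total = 2714
  S (4, 3): total = 2566
  P (0, 3): total = 3290
Minimum is at R with total 1738 blocks.

R, total 1738 blocks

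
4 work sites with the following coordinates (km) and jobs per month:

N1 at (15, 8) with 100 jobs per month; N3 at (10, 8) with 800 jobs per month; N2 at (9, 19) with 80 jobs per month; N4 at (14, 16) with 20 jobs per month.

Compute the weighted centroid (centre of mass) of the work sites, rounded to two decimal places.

The minimiser of Σwᵢ‖p−pᵢ‖² is the weighted centroid p* = (Σwᵢpᵢ)/(Σwᵢ).
Σwᵢ = 1000.
Σwᵢxᵢ = 100·15 + 800·10 + 80·9 + 20·14 = 10500.
Σwᵢyᵢ = 100·8 + 800·8 + 80·19 + 20·16 = 9040.
x* = 10500/1000 = 10.50, y* = 9040/1000 = 9.04.

(10.50, 9.04)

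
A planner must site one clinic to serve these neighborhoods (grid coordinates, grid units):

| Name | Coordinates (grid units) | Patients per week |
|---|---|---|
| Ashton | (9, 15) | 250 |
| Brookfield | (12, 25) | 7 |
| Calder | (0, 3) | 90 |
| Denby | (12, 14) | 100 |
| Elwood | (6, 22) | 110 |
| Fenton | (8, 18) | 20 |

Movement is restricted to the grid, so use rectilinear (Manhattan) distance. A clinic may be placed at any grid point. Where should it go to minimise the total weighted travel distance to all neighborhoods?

(9, 15)

Manhattan distance separates: Σwᵢ(|x−xᵢ|+|y−yᵢ|) = Σwᵢ|x−xᵢ| + Σwᵢ|y−yᵢ|, so x and y are optimised independently as 1-D weighted medians.
Total weight W = 577; half = 288.5.
x-coordinate, sorted with cumulative weight:
  x=0 (Calder, w=90) cum 90
  x=6 (Elwood, w=110) cum 200
  x=8 (Fenton, w=20) cum 220
  x=9 (Ashton, w=250) cum 470  ← median
  x=12 (Brookfield, w=7) cum 477
  x=12 (Denby, w=100) cum 577
⇒ x* = 9
y-coordinate, sorted with cumulative weight:
  y=3 (Calder, w=90) cum 90
  y=14 (Denby, w=100) cum 190
  y=15 (Ashton, w=250) cum 440  ← median
  y=18 (Fenton, w=20) cum 460
  y=22 (Elwood, w=110) cum 570
  y=25 (Brookfield, w=7) cum 577
⇒ y* = 15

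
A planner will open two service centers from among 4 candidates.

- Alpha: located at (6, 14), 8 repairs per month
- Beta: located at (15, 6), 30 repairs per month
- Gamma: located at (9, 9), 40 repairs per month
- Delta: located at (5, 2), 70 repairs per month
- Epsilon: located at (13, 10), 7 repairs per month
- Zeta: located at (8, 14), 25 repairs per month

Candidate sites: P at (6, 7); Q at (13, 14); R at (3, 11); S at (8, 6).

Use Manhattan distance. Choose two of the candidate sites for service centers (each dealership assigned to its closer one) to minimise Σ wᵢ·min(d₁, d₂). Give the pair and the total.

Evaluate every pair (each demand assigned to the nearer of the two):
  {Q, S}: total = 1069
  {P, S}: total = 1109
  {P, Q}: total = 1129
  {R, S}: total = 1171
  {P, R}: total = 1238
  {Q, R}: total = 1591
Best pair: {Q, S} with total 1069.

{Q, S}, total 1069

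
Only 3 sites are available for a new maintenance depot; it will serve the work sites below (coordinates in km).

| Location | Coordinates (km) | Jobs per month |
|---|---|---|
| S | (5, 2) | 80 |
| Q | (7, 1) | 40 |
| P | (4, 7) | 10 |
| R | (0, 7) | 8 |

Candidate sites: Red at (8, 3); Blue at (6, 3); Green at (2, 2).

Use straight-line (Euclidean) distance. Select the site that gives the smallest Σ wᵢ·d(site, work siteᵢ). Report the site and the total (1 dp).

Total weighted distance at each candidate:
  Red (8, 3): total = 470.5
  Blue (6, 3): total = 305.0
  Green (2, 2): total = 540.9
Minimum is at Blue with total 305.0 km.

Blue, total 305.0 km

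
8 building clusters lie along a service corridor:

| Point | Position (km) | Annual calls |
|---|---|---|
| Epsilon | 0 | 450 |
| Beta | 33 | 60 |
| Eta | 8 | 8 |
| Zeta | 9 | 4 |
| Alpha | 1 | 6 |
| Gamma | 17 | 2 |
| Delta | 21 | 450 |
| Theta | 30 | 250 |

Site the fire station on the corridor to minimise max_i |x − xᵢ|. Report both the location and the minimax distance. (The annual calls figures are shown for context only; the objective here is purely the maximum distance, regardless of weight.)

The 1-center on a line is the midpoint of the two extreme points: leftmost at 0, rightmost at 33.
Optimal location = (0 + 33)/2 = 16.5; maximum distance = (33 − 0)/2 = 16.5.

location 16.5, max distance 16.5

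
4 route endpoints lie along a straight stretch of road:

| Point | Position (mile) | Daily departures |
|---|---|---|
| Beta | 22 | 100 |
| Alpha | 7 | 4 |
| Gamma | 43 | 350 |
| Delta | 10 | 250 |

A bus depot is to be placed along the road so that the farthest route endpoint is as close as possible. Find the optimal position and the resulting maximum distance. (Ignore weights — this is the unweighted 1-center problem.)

location 25, max distance 18

The 1-center on a line is the midpoint of the two extreme points: leftmost at 7, rightmost at 43.
Optimal location = (7 + 43)/2 = 25; maximum distance = (43 − 7)/2 = 18.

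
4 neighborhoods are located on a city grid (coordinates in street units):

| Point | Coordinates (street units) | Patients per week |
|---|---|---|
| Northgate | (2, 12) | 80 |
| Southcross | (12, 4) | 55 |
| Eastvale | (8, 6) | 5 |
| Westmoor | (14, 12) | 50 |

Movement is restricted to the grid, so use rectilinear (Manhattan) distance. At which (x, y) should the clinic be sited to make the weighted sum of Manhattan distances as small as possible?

Manhattan distance separates: Σwᵢ(|x−xᵢ|+|y−yᵢ|) = Σwᵢ|x−xᵢ| + Σwᵢ|y−yᵢ|, so x and y are optimised independently as 1-D weighted medians.
Total weight W = 190; half = 95.
x-coordinate, sorted with cumulative weight:
  x=2 (Northgate, w=80) cum 80
  x=8 (Eastvale, w=5) cum 85
  x=12 (Southcross, w=55) cum 140  ← median
  x=14 (Westmoor, w=50) cum 190
⇒ x* = 12
y-coordinate, sorted with cumulative weight:
  y=4 (Southcross, w=55) cum 55
  y=6 (Eastvale, w=5) cum 60
  y=12 (Northgate, w=80) cum 140  ← median
  y=12 (Westmoor, w=50) cum 190
⇒ y* = 12

(12, 12)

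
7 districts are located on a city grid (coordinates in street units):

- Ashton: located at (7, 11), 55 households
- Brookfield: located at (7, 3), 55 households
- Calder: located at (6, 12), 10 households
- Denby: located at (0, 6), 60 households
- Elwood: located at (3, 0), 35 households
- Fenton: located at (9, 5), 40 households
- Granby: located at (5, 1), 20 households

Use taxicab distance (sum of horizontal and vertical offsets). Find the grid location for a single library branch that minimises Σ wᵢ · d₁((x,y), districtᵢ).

(7, 5)

Manhattan distance separates: Σwᵢ(|x−xᵢ|+|y−yᵢ|) = Σwᵢ|x−xᵢ| + Σwᵢ|y−yᵢ|, so x and y are optimised independently as 1-D weighted medians.
Total weight W = 275; half = 137.5.
x-coordinate, sorted with cumulative weight:
  x=0 (Denby, w=60) cum 60
  x=3 (Elwood, w=35) cum 95
  x=5 (Granby, w=20) cum 115
  x=6 (Calder, w=10) cum 125
  x=7 (Ashton, w=55) cum 180  ← median
  x=7 (Brookfield, w=55) cum 235
  x=9 (Fenton, w=40) cum 275
⇒ x* = 7
y-coordinate, sorted with cumulative weight:
  y=0 (Elwood, w=35) cum 35
  y=1 (Granby, w=20) cum 55
  y=3 (Brookfield, w=55) cum 110
  y=5 (Fenton, w=40) cum 150  ← median
  y=6 (Denby, w=60) cum 210
  y=11 (Ashton, w=55) cum 265
  y=12 (Calder, w=10) cum 275
⇒ y* = 5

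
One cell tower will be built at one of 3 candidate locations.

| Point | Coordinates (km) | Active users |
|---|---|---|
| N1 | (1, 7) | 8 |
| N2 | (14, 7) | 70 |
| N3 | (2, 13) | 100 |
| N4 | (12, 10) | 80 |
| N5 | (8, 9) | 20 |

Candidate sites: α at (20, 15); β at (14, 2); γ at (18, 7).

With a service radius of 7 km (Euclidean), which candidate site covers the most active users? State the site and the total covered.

Coverage radius r = 7 km; a point is covered iff (Δx)²+(Δy)² ≤ 7² = 49.
  α (20, 15): covers {none} → 0
  β (14, 2): covers {N2} → 70
  γ (18, 7): covers {N2, N4} → 150
Maximum coverage at γ: 150 active users.

γ, covering 150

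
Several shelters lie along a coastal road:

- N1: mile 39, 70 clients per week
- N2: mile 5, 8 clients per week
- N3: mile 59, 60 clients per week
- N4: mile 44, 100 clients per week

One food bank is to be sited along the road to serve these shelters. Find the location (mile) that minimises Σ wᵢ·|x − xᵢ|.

For a sum of weighted absolute distances on a line, the optimum is the weighted median (not the mean). Total weight W = 238; half-weight = 119.
Sort by position and accumulate weight:
  mile 5 (N2, w=8) → cum 8
  mile 39 (N1, w=70) → cum 78
  mile 44 (N4, w=100) → cum 178  ≥ 119 → median here
  mile 59 (N3, w=60) → cum 238
Optimal location: mile 44.

x = 44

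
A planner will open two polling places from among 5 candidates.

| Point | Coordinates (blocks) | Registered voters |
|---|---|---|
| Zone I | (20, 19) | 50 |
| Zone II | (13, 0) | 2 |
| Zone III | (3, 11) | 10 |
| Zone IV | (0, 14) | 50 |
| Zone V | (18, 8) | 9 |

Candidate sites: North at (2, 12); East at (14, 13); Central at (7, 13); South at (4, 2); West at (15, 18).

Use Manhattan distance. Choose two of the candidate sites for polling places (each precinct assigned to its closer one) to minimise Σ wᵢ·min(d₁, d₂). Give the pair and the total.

{North, West}, total 677

Evaluate every pair (each demand assigned to the nearer of the two):
  {North, West}: total = 677
  {Central, West}: total = 915
  {North, East}: total = 929
  {East, Central}: total = 1169
  {East, West}: total = 1289
  {South, West}: total = 1339
  {North, Central}: total = 1352
  {East, South}: total = 1553
  {Central, South}: total = 1576
  {North, South}: total = 1672
Best pair: {North, West} with total 677.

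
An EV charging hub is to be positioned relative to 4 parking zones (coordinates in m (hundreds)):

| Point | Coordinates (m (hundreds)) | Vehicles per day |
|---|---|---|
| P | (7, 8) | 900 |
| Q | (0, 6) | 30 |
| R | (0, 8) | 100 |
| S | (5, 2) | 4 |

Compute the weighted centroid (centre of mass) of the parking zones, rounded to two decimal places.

The minimiser of Σwᵢ‖p−pᵢ‖² is the weighted centroid p* = (Σwᵢpᵢ)/(Σwᵢ).
Σwᵢ = 1034.
Σwᵢxᵢ = 900·7 + 30·0 + 100·0 + 4·5 = 6320.
Σwᵢyᵢ = 900·8 + 30·6 + 100·8 + 4·2 = 8188.
x* = 6320/1034 = 6.11, y* = 8188/1034 = 7.92.

(6.11, 7.92)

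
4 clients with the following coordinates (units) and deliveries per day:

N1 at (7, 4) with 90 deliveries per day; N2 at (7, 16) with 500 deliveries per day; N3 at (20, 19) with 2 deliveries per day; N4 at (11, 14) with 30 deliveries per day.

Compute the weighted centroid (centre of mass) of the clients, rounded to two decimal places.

The minimiser of Σwᵢ‖p−pᵢ‖² is the weighted centroid p* = (Σwᵢpᵢ)/(Σwᵢ).
Σwᵢ = 622.
Σwᵢxᵢ = 90·7 + 500·7 + 2·20 + 30·11 = 4500.
Σwᵢyᵢ = 90·4 + 500·16 + 2·19 + 30·14 = 8818.
x* = 4500/622 = 7.23, y* = 8818/622 = 14.18.

(7.23, 14.18)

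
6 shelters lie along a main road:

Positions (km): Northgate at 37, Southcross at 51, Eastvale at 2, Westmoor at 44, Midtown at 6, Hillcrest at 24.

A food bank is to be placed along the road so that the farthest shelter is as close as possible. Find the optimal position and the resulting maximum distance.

location 26.5, max distance 24.5

The 1-center on a line is the midpoint of the two extreme points: leftmost at 2, rightmost at 51.
Optimal location = (2 + 51)/2 = 26.5; maximum distance = (51 − 2)/2 = 24.5.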